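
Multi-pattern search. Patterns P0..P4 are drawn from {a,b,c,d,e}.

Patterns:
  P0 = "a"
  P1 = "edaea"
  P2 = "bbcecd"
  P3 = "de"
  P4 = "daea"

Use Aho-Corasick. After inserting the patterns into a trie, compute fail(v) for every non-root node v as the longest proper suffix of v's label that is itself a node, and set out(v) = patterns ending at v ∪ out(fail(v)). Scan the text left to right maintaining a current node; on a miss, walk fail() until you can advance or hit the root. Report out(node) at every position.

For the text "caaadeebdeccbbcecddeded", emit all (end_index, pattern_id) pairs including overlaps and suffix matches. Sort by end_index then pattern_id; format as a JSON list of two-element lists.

Construct AC machine:
Trie nodes:
  n0 'ε': a→1 b→7 d→13 e→2
  n1 'a': ·  ←P0
  n2 'e': d→3
  n3 'ed': a→4
  n4 'eda': e→5
  n5 'edae': a→6
  n6 'edaea': ·  ←P1
  n7 'b': b→8
  n8 'bb': c→9
  n9 'bbc': e→10
  n10 'bbce': c→11
  n11 'bbcec': d→12
  n12 'bbcecd': ·  ←P2
  n13 'd': a→15 e→14
  n14 'de': ·  ←P3
  n15 'da': e→16
  n16 'dae': a→17
  n17 'daea': ·  ←P4

BFS fail/out derivation:
  n1('a'): parent n0 fail=0; on 'a' 0 → fail=0;  out {0}∪∅={0}
  n2('e'): parent n0 fail=0; on 'e' 0 → fail=0;  out ∅∪∅=∅
  n7('b'): parent n0 fail=0; on 'b' 0 → fail=0;  out ∅∪∅=∅
  n13('d'): parent n0 fail=0; on 'd' 0 → fail=0;  out ∅∪∅=∅
  n3('ed'): parent n2 fail=0; on 'd' 0 → fail=13;  out ∅∪∅=∅
  n8('bb'): parent n7 fail=0; on 'b' 0 → fail=7;  out ∅∪∅=∅
  n14('de'): parent n13 fail=0; on 'e' 0 → fail=2;  out {3}∪∅={3}
  n15('da'): parent n13 fail=0; on 'a' 0 → fail=1;  out ∅∪{0}={0}
  n4('eda'): parent n3 fail=13; on 'a' 13 → fail=15;  out ∅∪{0}={0}
  n9('bbc'): parent n8 fail=7; on 'c' 7→0 → fail=0;  out ∅∪∅=∅
  n16('dae'): parent n15 fail=1; on 'e' 1→0 → fail=2;  out ∅∪∅=∅
  n5('edae'): parent n4 fail=15; on 'e' 15 → fail=16;  out ∅∪∅=∅
  n10('bbce'): parent n9 fail=0; on 'e' 0 → fail=2;  out ∅∪∅=∅
  n17('daea'): parent n16 fail=2; on 'a' 2→0 → fail=1;  out {4}∪{0}={0,4}
  n6('edaea'): parent n5 fail=16; on 'a' 16 → fail=17;  out {1}∪{0,4}={0,1,4}
  n11('bbcec'): parent n10 fail=2; on 'c' 2→0 → fail=0;  out ∅∪∅=∅
  n12('bbcecd'): parent n11 fail=0; on 'd' 0 → fail=13;  out {2}∪∅={2}

Run:
i=0 'c': node 0→0
i=1 'a': node 0→1  ** P0@[1:1]
i=2 'a': node 1→1 (fail-walked)  ** P0@[2:2]
i=3 'a': node 1→1 (fail-walked)  ** P0@[3:3]
i=4 'd': node 1→13 (fail-walked)
i=5 'e': node 13→14  ** P3@[4:5]
i=6 'e': node 14→2 (fail-walked)
i=7 'b': node 2→7 (fail-walked)
i=8 'd': node 7→13 (fail-walked)
i=9 'e': node 13→14  ** P3@[8:9]
i=10 'c': node 14→0 (fail-walked)
i=11 'c': node 0→0
i=12 'b': node 0→7
i=13 'b': node 7→8
i=14 'c': node 8→9
i=15 'e': node 9→10
i=16 'c': node 10→11
i=17 'd': node 11→12  ** P2@[12:17]
i=18 'd': node 12→13 (fail-walked)
i=19 'e': node 13→14  ** P3@[18:19]
i=20 'd': node 14→3 (fail-walked)
i=21 'e': node 3→14 (fail-walked)  ** P3@[20:21]
i=22 'd': node 14→3 (fail-walked)

All matches (sorted): [[1,0],[2,0],[3,0],[5,3],[9,3],[17,2],[19,3],[21,3]]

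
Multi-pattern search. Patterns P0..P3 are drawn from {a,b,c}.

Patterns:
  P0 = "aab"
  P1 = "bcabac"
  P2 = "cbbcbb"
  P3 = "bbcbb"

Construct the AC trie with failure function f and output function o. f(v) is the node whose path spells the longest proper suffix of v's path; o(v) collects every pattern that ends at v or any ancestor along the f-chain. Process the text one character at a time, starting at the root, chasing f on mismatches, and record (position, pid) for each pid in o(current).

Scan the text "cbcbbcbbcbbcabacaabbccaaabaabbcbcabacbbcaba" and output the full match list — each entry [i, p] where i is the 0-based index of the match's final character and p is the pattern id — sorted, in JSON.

Build automaton:
Trie (insert patterns):
  0='ε' goto a→1 b→4 c→10
  1='a' goto a→2
  2='aa' goto b→3
  3='aab' goto ·  ←P0
  4='b' goto b→16 c→5
  5='bc' goto a→6
  6='bca' goto b→7
  7='bcab' goto a→8
  8='bcaba' goto c→9
  9='bcabac' goto ·  ←P1
  10='c' goto b→11
  11='cb' goto b→12
  12='cbb' goto c→13
  13='cbbc' goto b→14
  14='cbbcb' goto b→15
  15='cbbcbb' goto ·  ←P2
  16='bb' goto c→17
  17='bbc' goto b→18
  18='bbcb' goto b→19
  19='bbcbb' goto ·  ←P3

Failure links (BFS by depth):
  fail(1) 'a': from fail(0)=0 chase 'a': 0 ⇒ 0;  out=∅∪out(0)=∅
  fail(4) 'b': from fail(0)=0 chase 'b': 0 ⇒ 0;  out=∅∪out(0)=∅
  fail(10) 'c': from fail(0)=0 chase 'c': 0 ⇒ 0;  out=∅∪out(0)=∅
  fail(2) 'aa': from fail(1)=0 chase 'a': 0 ⇒ 1;  out=∅∪out(1)=∅
  fail(5) 'bc': from fail(4)=0 chase 'c': 0 ⇒ 10;  out=∅∪out(10)=∅
  fail(11) 'cb': from fail(10)=0 chase 'b': 0 ⇒ 4;  out=∅∪out(4)=∅
  fail(16) 'bb': from fail(4)=0 chase 'b': 0 ⇒ 4;  out=∅∪out(4)=∅
  fail(3) 'aab': from fail(2)=1 chase 'b': 1→0 ⇒ 4;  out={0}∪out(4)={0}
  fail(6) 'bca': from fail(5)=10 chase 'a': 10→0 ⇒ 1;  out=∅∪out(1)=∅
  fail(12) 'cbb': from fail(11)=4 chase 'b': 4 ⇒ 16;  out=∅∪out(16)=∅
  fail(17) 'bbc': from fail(16)=4 chase 'c': 4 ⇒ 5;  out=∅∪out(5)=∅
  fail(7) 'bcab': from fail(6)=1 chase 'b': 1→0 ⇒ 4;  out=∅∪out(4)=∅
  fail(13) 'cbbc': from fail(12)=16 chase 'c': 16 ⇒ 17;  out=∅∪out(17)=∅
  fail(18) 'bbcb': from fail(17)=5 chase 'b': 5→10 ⇒ 11;  out=∅∪out(11)=∅
  fail(8) 'bcaba': from fail(7)=4 chase 'a': 4→0 ⇒ 1;  out=∅∪out(1)=∅
  fail(14) 'cbbcb': from fail(13)=17 chase 'b': 17 ⇒ 18;  out=∅∪out(18)=∅
  fail(19) 'bbcbb': from fail(18)=11 chase 'b': 11 ⇒ 12;  out={3}∪out(12)={3}
  fail(9) 'bcabac': from fail(8)=1 chase 'c': 1→0 ⇒ 10;  out={1}∪out(10)={1}
  fail(15) 'cbbcbb': from fail(14)=18 chase 'b': 18 ⇒ 19;  out={2}∪out(19)={2,3}

Scan:
pos 0 'c': at 10
pos 1 'b': at 11
pos 2 'c': at 5 ·f
pos 3 'b': at 11 ·f
pos 4 'b': at 12
pos 5 'c': at 13
pos 6 'b': at 14
pos 7 'b': at 15  → match P2@[2:7],P3@[3:7]
pos 8 'c': at 13 ·f
pos 9 'b': at 14
pos 10 'b': at 15  → match P2@[5:10],P3@[6:10]
pos 11 'c': at 13 ·f
pos 12 'a': at 6 ·f
pos 13 'b': at 7
pos 14 'a': at 8
pos 15 'c': at 9  → match P1@[10:15]
pos 16 'a': at 1 ·f
pos 17 'a': at 2
pos 18 'b': at 3  → match P0@[16:18]
pos 19 'b': at 16 ·f
pos 20 'c': at 17
pos 21 'c': at 10 ·f
pos 22 'a': at 1 ·f
pos 23 'a': at 2
pos 24 'a': at 2 ·f
pos 25 'b': at 3  → match P0@[23:25]
pos 26 'a': at 1 ·f
pos 27 'a': at 2
pos 28 'b': at 3  → match P0@[26:28]
pos 29 'b': at 16 ·f
pos 30 'c': at 17
pos 31 'b': at 18
pos 32 'c': at 5 ·f
pos 33 'a': at 6
pos 34 'b': at 7
pos 35 'a': at 8
pos 36 'c': at 9  → match P1@[31:36]
pos 37 'b': at 11 ·f
pos 38 'b': at 12
pos 39 'c': at 13
pos 40 'a': at 6 ·f
pos 41 'b': at 7
pos 42 'a': at 8

Result: [[7,2],[7,3],[10,2],[10,3],[15,1],[18,0],[25,0],[28,0],[36,1]]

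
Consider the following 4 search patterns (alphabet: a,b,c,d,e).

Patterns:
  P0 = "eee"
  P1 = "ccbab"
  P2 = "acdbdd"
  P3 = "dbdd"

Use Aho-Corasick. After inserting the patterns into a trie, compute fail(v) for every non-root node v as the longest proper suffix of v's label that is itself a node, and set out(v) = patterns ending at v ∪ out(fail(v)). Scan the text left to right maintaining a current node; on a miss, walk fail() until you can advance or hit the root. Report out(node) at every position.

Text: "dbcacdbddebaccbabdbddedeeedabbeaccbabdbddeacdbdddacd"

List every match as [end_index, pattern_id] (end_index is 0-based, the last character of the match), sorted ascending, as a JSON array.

Construct AC machine:
Trie nodes:
  0='ε' goto a→9 c→4 d→15 e→1
  1='e' goto e→2
  2='ee' goto e→3
  3='eee' goto ·  ←P0
  4='c' goto c→5
  5='cc' goto b→6
  6='ccb' goto a→7
  7='ccba' goto b→8
  8='ccbab' goto ·  ←P1
  9='a' goto c→10
  10='ac' goto d→11
  11='acd' goto b→12
  12='acdb' goto d→13
  13='acdbd' goto d→14
  14='acdbdd' goto ·  ←P2
  15='d' goto b→16
  16='db' goto d→17
  17='dbd' goto d→18
  18='dbdd' goto ·  ←P3

BFS fail/out derivation:
  fail(1) 'e': from fail(0)=0 chase 'e': 0 ⇒ 0;  out=∅∪out(0)=∅
  fail(4) 'c': from fail(0)=0 chase 'c': 0 ⇒ 0;  out=∅∪out(0)=∅
  fail(9) 'a': from fail(0)=0 chase 'a': 0 ⇒ 0;  out=∅∪out(0)=∅
  fail(15) 'd': from fail(0)=0 chase 'd': 0 ⇒ 0;  out=∅∪out(0)=∅
  fail(2) 'ee': from fail(1)=0 chase 'e': 0 ⇒ 1;  out=∅∪out(1)=∅
  fail(5) 'cc': from fail(4)=0 chase 'c': 0 ⇒ 4;  out=∅∪out(4)=∅
  fail(10) 'ac': from fail(9)=0 chase 'c': 0 ⇒ 4;  out=∅∪out(4)=∅
  fail(16) 'db': from fail(15)=0 chase 'b': 0 ⇒ 0;  out=∅∪out(0)=∅
  fail(3) 'eee': from fail(2)=1 chase 'e': 1 ⇒ 2;  out={0}∪out(2)={0}
  fail(6) 'ccb': from fail(5)=4 chase 'b': 4→0 ⇒ 0;  out=∅∪out(0)=∅
  fail(11) 'acd': from fail(10)=4 chase 'd': 4→0 ⇒ 15;  out=∅∪out(15)=∅
  fail(17) 'dbd': from fail(16)=0 chase 'd': 0 ⇒ 15;  out=∅∪out(15)=∅
  fail(7) 'ccba': from fail(6)=0 chase 'a': 0 ⇒ 9;  out=∅∪out(9)=∅
  fail(12) 'acdb': from fail(11)=15 chase 'b': 15 ⇒ 16;  out=∅∪out(16)=∅
  fail(18) 'dbdd': from fail(17)=15 chase 'd': 15→0 ⇒ 15;  out={3}∪out(15)={3}
  fail(8) 'ccbab': from fail(7)=9 chase 'b': 9→0 ⇒ 0;  out={1}∪out(0)={1}
  fail(13) 'acdbd': from fail(12)=16 chase 'd': 16 ⇒ 17;  out=∅∪out(17)=∅
  fail(14) 'acdbdd': from fail(13)=17 chase 'd': 17 ⇒ 18;  out={2}∪out(18)={2,3}

Run:
i=0 'd': node 0→15
i=1 'b': node 15→16
i=2 'c': node 16→4 (fail-walked)
i=3 'a': node 4→9 (fail-walked)
i=4 'c': node 9→10
i=5 'd': node 10→11
i=6 'b': node 11→12
i=7 'd': node 12→13
i=8 'd': node 13→14  emit P2@[3:8],P3@[5:8]
i=9 'e': node 14→1 (fail-walked)
i=10 'b': node 1→0 (fail-walked)
i=11 'a': node 0→9
i=12 'c': node 9→10
i=13 'c': node 10→5 (fail-walked)
i=14 'b': node 5→6
i=15 'a': node 6→7
i=16 'b': node 7→8  emit P1@[12:16]
i=17 'd': node 8→15 (fail-walked)
i=18 'b': node 15→16
i=19 'd': node 16→17
i=20 'd': node 17→18  emit P3@[17:20]
i=21 'e': node 18→1 (fail-walked)
i=22 'd': node 1→15 (fail-walked)
i=23 'e': node 15→1 (fail-walked)
i=24 'e': node 1→2
i=25 'e': node 2→3  emit P0@[23:25]
i=26 'd': node 3→15 (fail-walked)
i=27 'a': node 15→9 (fail-walked)
i=28 'b': node 9→0 (fail-walked)
i=29 'b': node 0→0
i=30 'e': node 0→1
i=31 'a': node 1→9 (fail-walked)
i=32 'c': node 9→10
i=33 'c': node 10→5 (fail-walked)
i=34 'b': node 5→6
i=35 'a': node 6→7
i=36 'b': node 7→8  emit P1@[32:36]
i=37 'd': node 8→15 (fail-walked)
i=38 'b': node 15→16
i=39 'd': node 16→17
i=40 'd': node 17→18  emit P3@[37:40]
i=41 'e': node 18→1 (fail-walked)
i=42 'a': node 1→9 (fail-walked)
i=43 'c': node 9→10
i=44 'd': node 10→11
i=45 'b': node 11→12
i=46 'd': node 12→13
i=47 'd': node 13→14  emit P2@[42:47],P3@[44:47]
i=48 'd': node 14→15 (fail-walked)
i=49 'a': node 15→9 (fail-walked)
i=50 'c': node 9→10
i=51 'd': node 10→11

Matches: [[8,2],[8,3],[16,1],[20,3],[25,0],[36,1],[40,3],[47,2],[47,3]]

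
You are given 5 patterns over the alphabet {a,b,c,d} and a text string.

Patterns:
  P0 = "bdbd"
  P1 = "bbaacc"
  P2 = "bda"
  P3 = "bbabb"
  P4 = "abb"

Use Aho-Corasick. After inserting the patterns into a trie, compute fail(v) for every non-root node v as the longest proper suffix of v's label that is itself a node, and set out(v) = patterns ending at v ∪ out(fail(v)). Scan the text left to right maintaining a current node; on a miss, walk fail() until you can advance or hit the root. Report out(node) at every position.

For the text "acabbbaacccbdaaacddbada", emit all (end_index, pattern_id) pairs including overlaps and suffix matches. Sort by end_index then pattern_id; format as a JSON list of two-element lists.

Construct AC machine:
Trie nodes:
  0='ε' goto a→13 b→1
  1='b' goto b→5 d→2
  2='bd' goto a→10 b→3
  3='bdb' goto d→4
  4='bdbd' goto ·  [P0 ends]
  5='bb' goto a→6
  6='bba' goto a→7 b→11
  7='bbaa' goto c→8
  8='bbaac' goto c→9
  9='bbaacc' goto ·  [P1 ends]
  10='bda' goto ·  [P2 ends]
  11='bbab' goto b→12
  12='bbabb' goto ·  [P3 ends]
  13='a' goto b→14
  14='ab' goto b→15
  15='abb' goto ·  [P4 ends]

Failure links (BFS by depth):
  fail(1) 'b': from fail(0)=0 chase 'b': 0 ⇒ 0;  out=∅∪out(0)=∅
  fail(13) 'a': from fail(0)=0 chase 'a': 0 ⇒ 0;  out=∅∪out(0)=∅
  fail(2) 'bd': from fail(1)=0 chase 'd': 0 ⇒ 0;  out=∅∪out(0)=∅
  fail(5) 'bb': from fail(1)=0 chase 'b': 0 ⇒ 1;  out=∅∪out(1)=∅
  fail(14) 'ab': from fail(13)=0 chase 'b': 0 ⇒ 1;  out=∅∪out(1)=∅
  fail(3) 'bdb': from fail(2)=0 chase 'b': 0 ⇒ 1;  out=∅∪out(1)=∅
  fail(6) 'bba': from fail(5)=1 chase 'a': 1→0 ⇒ 13;  out=∅∪out(13)=∅
  fail(10) 'bda': from fail(2)=0 chase 'a': 0 ⇒ 13;  out={2}∪out(13)={2}
  fail(15) 'abb': from fail(14)=1 chase 'b': 1 ⇒ 5;  out={4}∪out(5)={4}
  fail(4) 'bdbd': from fail(3)=1 chase 'd': 1 ⇒ 2;  out={0}∪out(2)={0}
  fail(7) 'bbaa': from fail(6)=13 chase 'a': 13→0 ⇒ 13;  out=∅∪out(13)=∅
  fail(11) 'bbab': from fail(6)=13 chase 'b': 13 ⇒ 14;  out=∅∪out(14)=∅
  fail(8) 'bbaac': from fail(7)=13 chase 'c': 13→0 ⇒ 0;  out=∅∪out(0)=∅
  fail(12) 'bbabb': from fail(11)=14 chase 'b': 14 ⇒ 15;  out={3}∪out(15)={3,4}
  fail(9) 'bbaacc': from fail(8)=0 chase 'c': 0 ⇒ 0;  out={1}∪out(0)={1}

Scan:
[0] read 'a'  n0⇒n13
[1] read 'c'  n13⇒n0 (via fail)
[2] read 'a'  n0⇒n13
[3] read 'b'  n13⇒n14
[4] read 'b'  n14⇒n15  emit P4@[2:4]
[5] read 'b'  n15⇒n5 (via fail)
[6] read 'a'  n5⇒n6
[7] read 'a'  n6⇒n7
[8] read 'c'  n7⇒n8
[9] read 'c'  n8⇒n9  emit P1@[4:9]
[10] read 'c'  n9⇒n0 (via fail)
[11] read 'b'  n0⇒n1
[12] read 'd'  n1⇒n2
[13] read 'a'  n2⇒n10  emit P2@[11:13]
[14] read 'a'  n10⇒n13 (via fail)
[15] read 'a'  n13⇒n13 (via fail)
[16] read 'c'  n13⇒n0 (via fail)
[17] read 'd'  n0⇒n0
[18] read 'd'  n0⇒n0
[19] read 'b'  n0⇒n1
[20] read 'a'  n1⇒n13 (via fail)
[21] read 'd'  n13⇒n0 (via fail)
[22] read 'a'  n0⇒n13

All matches (sorted): [[4,4],[9,1],[13,2]]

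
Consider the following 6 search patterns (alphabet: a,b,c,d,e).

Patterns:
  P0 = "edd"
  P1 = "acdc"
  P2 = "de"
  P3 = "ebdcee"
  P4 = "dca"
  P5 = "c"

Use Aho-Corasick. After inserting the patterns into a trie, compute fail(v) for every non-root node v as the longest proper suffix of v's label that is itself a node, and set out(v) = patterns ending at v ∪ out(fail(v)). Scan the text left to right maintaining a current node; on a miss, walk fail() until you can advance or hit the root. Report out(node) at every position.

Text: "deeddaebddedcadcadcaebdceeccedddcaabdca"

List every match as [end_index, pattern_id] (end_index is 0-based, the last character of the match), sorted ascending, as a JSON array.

Construct AC machine:
Trie (insert patterns):
  n0 'ε': a→4 c→17 d→8 e→1
  n1 'e': b→10 d→2
  n2 'ed': d→3
  n3 'edd': ·  [P0 ends]
  n4 'a': c→5
  n5 'ac': d→6
  n6 'acd': c→7
  n7 'acdc': ·  [P1 ends]
  n8 'd': c→15 e→9
  n9 'de': ·  [P2 ends]
  n10 'eb': d→11
  n11 'ebd': c→12
  n12 'ebdc': e→13
  n13 'ebdce': e→14
  n14 'ebdcee': ·  [P3 ends]
  n15 'dc': a→16
  n16 'dca': ·  [P4 ends]
  n17 'c': ·  [P5 ends]

BFS fail/out derivation:
  n1('e'): parent n0 fail=0; on 'e' 0 → fail=0;  out ∅∪∅=∅
  n4('a'): parent n0 fail=0; on 'a' 0 → fail=0;  out ∅∪∅=∅
  n8('d'): parent n0 fail=0; on 'd' 0 → fail=0;  out ∅∪∅=∅
  n17('c'): parent n0 fail=0; on 'c' 0 → fail=0;  out {5}∪∅={5}
  n2('ed'): parent n1 fail=0; on 'd' 0 → fail=8;  out ∅∪∅=∅
  n5('ac'): parent n4 fail=0; on 'c' 0 → fail=17;  out ∅∪{5}={5}
  n9('de'): parent n8 fail=0; on 'e' 0 → fail=1;  out {2}∪∅={2}
  n10('eb'): parent n1 fail=0; on 'b' 0 → fail=0;  out ∅∪∅=∅
  n15('dc'): parent n8 fail=0; on 'c' 0 → fail=17;  out ∅∪{5}={5}
  n3('edd'): parent n2 fail=8; on 'd' 8→0 → fail=8;  out {0}∪∅={0}
  n6('acd'): parent n5 fail=17; on 'd' 17→0 → fail=8;  out ∅∪∅=∅
  n11('ebd'): parent n10 fail=0; on 'd' 0 → fail=8;  out ∅∪∅=∅
  n16('dca'): parent n15 fail=17; on 'a' 17→0 → fail=4;  out {4}∪∅={4}
  n7('acdc'): parent n6 fail=8; on 'c' 8 → fail=15;  out {1}∪{5}={1,5}
  n12('ebdc'): parent n11 fail=8; on 'c' 8 → fail=15;  out ∅∪{5}={5}
  n13('ebdce'): parent n12 fail=15; on 'e' 15→17→0 → fail=1;  out ∅∪∅=∅
  n14('ebdcee'): parent n13 fail=1; on 'e' 1→0 → fail=1;  out {3}∪∅={3}

Scan:
pos 0 'd': at 8
pos 1 'e': at 9  → match P2@[0:1]
pos 2 'e': at 1 (via fail)
pos 3 'd': at 2
pos 4 'd': at 3  → match P0@[2:4]
pos 5 'a': at 4 (via fail)
pos 6 'e': at 1 (via fail)
pos 7 'b': at 10
pos 8 'd': at 11
pos 9 'd': at 8 (via fail)
pos 10 'e': at 9  → match P2@[9:10]
pos 11 'd': at 2 (via fail)
pos 12 'c': at 15 (via fail)  → match P5@[12:12]
pos 13 'a': at 16  → match P4@[11:13]
pos 14 'd': at 8 (via fail)
pos 15 'c': at 15  → match P5@[15:15]
pos 16 'a': at 16  → match P4@[14:16]
pos 17 'd': at 8 (via fail)
pos 18 'c': at 15  → match P5@[18:18]
pos 19 'a': at 16  → match P4@[17:19]
pos 20 'e': at 1 (via fail)
pos 21 'b': at 10
pos 22 'd': at 11
pos 23 'c': at 12  → match P5@[23:23]
pos 24 'e': at 13
pos 25 'e': at 14  → match P3@[20:25]
pos 26 'c': at 17 (via fail)  → match P5@[26:26]
pos 27 'c': at 17 (via fail)  → match P5@[27:27]
pos 28 'e': at 1 (via fail)
pos 29 'd': at 2
pos 30 'd': at 3  → match P0@[28:30]
pos 31 'd': at 8 (via fail)
pos 32 'c': at 15  → match P5@[32:32]
pos 33 'a': at 16  → match P4@[31:33]
pos 34 'a': at 4 (via fail)
pos 35 'b': at 0 (via fail)
pos 36 'd': at 8
pos 37 'c': at 15  → match P5@[37:37]
pos 38 'a': at 16  → match P4@[36:38]

All matches (sorted): [[1,2],[4,0],[10,2],[12,5],[13,4],[15,5],[16,4],[18,5],[19,4],[23,5],[25,3],[26,5],[27,5],[30,0],[32,5],[33,4],[37,5],[38,4]]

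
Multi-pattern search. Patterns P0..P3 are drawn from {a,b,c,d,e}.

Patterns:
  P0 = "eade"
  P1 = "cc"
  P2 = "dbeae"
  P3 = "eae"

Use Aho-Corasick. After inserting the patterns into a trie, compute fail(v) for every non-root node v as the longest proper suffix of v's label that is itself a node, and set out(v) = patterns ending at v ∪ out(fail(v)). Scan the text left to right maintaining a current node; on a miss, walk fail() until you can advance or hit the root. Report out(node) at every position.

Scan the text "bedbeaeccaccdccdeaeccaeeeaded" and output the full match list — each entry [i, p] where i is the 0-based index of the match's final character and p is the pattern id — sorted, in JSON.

Build automaton:
Trie nodes:
  n0 'ε': c→5 d→7 e→1
  n1 'e': a→2
  n2 'ea': d→3 e→12
  n3 'ead': e→4
  n4 'eade': ·  ←P0
  n5 'c': c→6
  n6 'cc': ·  ←P1
  n7 'd': b→8
  n8 'db': e→9
  n9 'dbe': a→10
  n10 'dbea': e→11
  n11 'dbeae': ·  ←P2
  n12 'eae': ·  ←P3

Failure links (BFS by depth):
  fail(1) 'e': from fail(0)=0 chase 'e': 0 ⇒ 0;  out=∅∪out(0)=∅
  fail(5) 'c': from fail(0)=0 chase 'c': 0 ⇒ 0;  out=∅∪out(0)=∅
  fail(7) 'd': from fail(0)=0 chase 'd': 0 ⇒ 0;  out=∅∪out(0)=∅
  fail(2) 'ea': from fail(1)=0 chase 'a': 0 ⇒ 0;  out=∅∪out(0)=∅
  fail(6) 'cc': from fail(5)=0 chase 'c': 0 ⇒ 5;  out={1}∪out(5)={1}
  fail(8) 'db': from fail(7)=0 chase 'b': 0 ⇒ 0;  out=∅∪out(0)=∅
  fail(3) 'ead': from fail(2)=0 chase 'd': 0 ⇒ 7;  out=∅∪out(7)=∅
  fail(9) 'dbe': from fail(8)=0 chase 'e': 0 ⇒ 1;  out=∅∪out(1)=∅
  fail(12) 'eae': from fail(2)=0 chase 'e': 0 ⇒ 1;  out={3}∪out(1)={3}
  fail(4) 'eade': from fail(3)=7 chase 'e': 7→0 ⇒ 1;  out={0}∪out(1)={0}
  fail(10) 'dbea': from fail(9)=1 chase 'a': 1 ⇒ 2;  out=∅∪out(2)=∅
  fail(11) 'dbeae': from fail(10)=2 chase 'e': 2 ⇒ 12;  out={2}∪out(12)={2,3}

Text stream:
[0] read 'b'  n0⇒n0
[1] read 'e'  n0⇒n1
[2] read 'd'  n1⇒n7 ·f
[3] read 'b'  n7⇒n8
[4] read 'e'  n8⇒n9
[5] read 'a'  n9⇒n10
[6] read 'e'  n10⇒n11  emit P2@[2:6],P3@[4:6]
[7] read 'c'  n11⇒n5 ·f
[8] read 'c'  n5⇒n6  emit P1@[7:8]
[9] read 'a'  n6⇒n0 ·f
[10] read 'c'  n0⇒n5
[11] read 'c'  n5⇒n6  emit P1@[10:11]
[12] read 'd'  n6⇒n7 ·f
[13] read 'c'  n7⇒n5 ·f
[14] read 'c'  n5⇒n6  emit P1@[13:14]
[15] read 'd'  n6⇒n7 ·f
[16] read 'e'  n7⇒n1 ·f
[17] read 'a'  n1⇒n2
[18] read 'e'  n2⇒n12  emit P3@[16:18]
[19] read 'c'  n12⇒n5 ·f
[20] read 'c'  n5⇒n6  emit P1@[19:20]
[21] read 'a'  n6⇒n0 ·f
[22] read 'e'  n0⇒n1
[23] read 'e'  n1⇒n1 ·f
[24] read 'e'  n1⇒n1 ·f
[25] read 'a'  n1⇒n2
[26] read 'd'  n2⇒n3
[27] read 'e'  n3⇒n4  emit P0@[24:27]
[28] read 'd'  n4⇒n7 ·f

Matches: [[6,2],[6,3],[8,1],[11,1],[14,1],[18,3],[20,1],[27,0]]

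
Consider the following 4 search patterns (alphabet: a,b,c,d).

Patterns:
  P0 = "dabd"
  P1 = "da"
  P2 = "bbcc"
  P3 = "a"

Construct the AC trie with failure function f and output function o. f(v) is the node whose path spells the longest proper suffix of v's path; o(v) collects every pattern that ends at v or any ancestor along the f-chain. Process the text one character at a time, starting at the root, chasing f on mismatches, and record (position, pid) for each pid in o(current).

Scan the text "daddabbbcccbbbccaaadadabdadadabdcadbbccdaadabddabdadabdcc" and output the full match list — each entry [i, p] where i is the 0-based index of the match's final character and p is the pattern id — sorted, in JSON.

Build:
Trie (insert patterns):
  n0 'ε': a→9 b→5 d→1
  n1 'd': a→2
  n2 'da': b→3  [P1 ends]
  n3 'dab': d→4
  n4 'dabd': ·  [P0 ends]
  n5 'b': b→6
  n6 'bb': c→7
  n7 'bbc': c→8
  n8 'bbcc': ·  [P2 ends]
  n9 'a': ·  [P3 ends]

Failure links (BFS by depth):
  fail(1) 'd': from fail(0)=0 chase 'd': 0 ⇒ 0;  out=∅∪out(0)=∅
  fail(5) 'b': from fail(0)=0 chase 'b': 0 ⇒ 0;  out=∅∪out(0)=∅
  fail(9) 'a': from fail(0)=0 chase 'a': 0 ⇒ 0;  out={3}∪out(0)={3}
  fail(2) 'da': from fail(1)=0 chase 'a': 0 ⇒ 9;  out={1}∪out(9)={1,3}
  fail(6) 'bb': from fail(5)=0 chase 'b': 0 ⇒ 5;  out=∅∪out(5)=∅
  fail(3) 'dab': from fail(2)=9 chase 'b': 9→0 ⇒ 5;  out=∅∪out(5)=∅
  fail(7) 'bbc': from fail(6)=5 chase 'c': 5→0 ⇒ 0;  out=∅∪out(0)=∅
  fail(4) 'dabd': from fail(3)=5 chase 'd': 5→0 ⇒ 1;  out={0}∪out(1)={0}
  fail(8) 'bbcc': from fail(7)=0 chase 'c': 0 ⇒ 0;  out={2}∪out(0)={2}

Text stream:
pos 0 'd': at 1
pos 1 'a': at 2  → match P1@[0:1],P3@[1:1]
pos 2 'd': at 1 ·f
pos 3 'd': at 1 ·f
pos 4 'a': at 2  → match P1@[3:4],P3@[4:4]
pos 5 'b': at 3
pos 6 'b': at 6 ·f
pos 7 'b': at 6 ·f
pos 8 'c': at 7
pos 9 'c': at 8  → match P2@[6:9]
pos 10 'c': at 0 ·f
pos 11 'b': at 5
pos 12 'b': at 6
pos 13 'b': at 6 ·f
pos 14 'c': at 7
pos 15 'c': at 8  → match P2@[12:15]
pos 16 'a': at 9 ·f  → match P3@[16:16]
pos 17 'a': at 9 ·f  → match P3@[17:17]
pos 18 'a': at 9 ·f  → match P3@[18:18]
pos 19 'd': at 1 ·f
pos 20 'a': at 2  → match P1@[19:20],P3@[20:20]
pos 21 'd': at 1 ·f
pos 22 'a': at 2  → match P1@[21:22],P3@[22:22]
pos 23 'b': at 3
pos 24 'd': at 4  → match P0@[21:24]
pos 25 'a': at 2 ·f  → match P1@[24:25],P3@[25:25]
pos 26 'd': at 1 ·f
pos 27 'a': at 2  → match P1@[26:27],P3@[27:27]
pos 28 'd': at 1 ·f
pos 29 'a': at 2  → match P1@[28:29],P3@[29:29]
pos 30 'b': at 3
pos 31 'd': at 4  → match P0@[28:31]
pos 32 'c': at 0 ·f
pos 33 'a': at 9  → match P3@[33:33]
pos 34 'd': at 1 ·f
pos 35 'b': at 5 ·f
pos 36 'b': at 6
pos 37 'c': at 7
pos 38 'c': at 8  → match P2@[35:38]
pos 39 'd': at 1 ·f
pos 40 'a': at 2  → match P1@[39:40],P3@[40:40]
pos 41 'a': at 9 ·f  → match P3@[41:41]
pos 42 'd': at 1 ·f
pos 43 'a': at 2  → match P1@[42:43],P3@[43:43]
pos 44 'b': at 3
pos 45 'd': at 4  → match P0@[42:45]
pos 46 'd': at 1 ·f
pos 47 'a': at 2  → match P1@[46:47],P3@[47:47]
pos 48 'b': at 3
pos 49 'd': at 4  → match P0@[46:49]
pos 50 'a': at 2 ·f  → match P1@[49:50],P3@[50:50]
pos 51 'd': at 1 ·f
pos 52 'a': at 2  → match P1@[51:52],P3@[52:52]
pos 53 'b': at 3
pos 54 'd': at 4  → match P0@[51:54]
pos 55 'c': at 0 ·f
pos 56 'c': at 0

Result: [[1,1],[1,3],[4,1],[4,3],[9,2],[15,2],[16,3],[17,3],[18,3],[20,1],[20,3],[22,1],[22,3],[24,0],[25,1],[25,3],[27,1],[27,3],[29,1],[29,3],[31,0],[33,3],[38,2],[40,1],[40,3],[41,3],[43,1],[43,3],[45,0],[47,1],[47,3],[49,0],[50,1],[50,3],[52,1],[52,3],[54,0]]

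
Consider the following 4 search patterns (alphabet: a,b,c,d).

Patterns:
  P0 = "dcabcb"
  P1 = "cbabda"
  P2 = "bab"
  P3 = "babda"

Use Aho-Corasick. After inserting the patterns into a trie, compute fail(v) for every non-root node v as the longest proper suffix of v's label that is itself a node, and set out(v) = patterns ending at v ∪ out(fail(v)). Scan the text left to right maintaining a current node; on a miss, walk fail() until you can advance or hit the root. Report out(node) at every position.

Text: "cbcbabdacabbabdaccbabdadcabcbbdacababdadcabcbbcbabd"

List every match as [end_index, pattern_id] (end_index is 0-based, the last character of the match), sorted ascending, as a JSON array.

Build automaton:
Trie nodes:
  n0 'ε': b→13 c→7 d→1
  n1 'd': c→2
  n2 'dc': a→3
  n3 'dca': b→4
  n4 'dcab': c→5
  n5 'dcabc': b→6
  n6 'dcabcb': ·  ←P0
  n7 'c': b→8
  n8 'cb': a→9
  n9 'cba': b→10
  n10 'cbab': d→11
  n11 'cbabd': a→12
  n12 'cbabda': ·  ←P1
  n13 'b': a→14
  n14 'ba': b→15
  n15 'bab': d→16  ←P2
  n16 'babd': a→17
  n17 'babda': ·  ←P3

BFS fail/out derivation:
  fail(1) 'd': from fail(0)=0 chase 'd': 0 ⇒ 0;  out=∅∪out(0)=∅
  fail(7) 'c': from fail(0)=0 chase 'c': 0 ⇒ 0;  out=∅∪out(0)=∅
  fail(13) 'b': from fail(0)=0 chase 'b': 0 ⇒ 0;  out=∅∪out(0)=∅
  fail(2) 'dc': from fail(1)=0 chase 'c': 0 ⇒ 7;  out=∅∪out(7)=∅
  fail(8) 'cb': from fail(7)=0 chase 'b': 0 ⇒ 13;  out=∅∪out(13)=∅
  fail(14) 'ba': from fail(13)=0 chase 'a': 0 ⇒ 0;  out=∅∪out(0)=∅
  fail(3) 'dca': from fail(2)=7 chase 'a': 7→0 ⇒ 0;  out=∅∪out(0)=∅
  fail(9) 'cba': from fail(8)=13 chase 'a': 13 ⇒ 14;  out=∅∪out(14)=∅
  fail(15) 'bab': from fail(14)=0 chase 'b': 0 ⇒ 13;  out={2}∪out(13)={2}
  fail(4) 'dcab': from fail(3)=0 chase 'b': 0 ⇒ 13;  out=∅∪out(13)=∅
  fail(10) 'cbab': from fail(9)=14 chase 'b': 14 ⇒ 15;  out=∅∪out(15)={2}
  fail(16) 'babd': from fail(15)=13 chase 'd': 13→0 ⇒ 1;  out=∅∪out(1)=∅
  fail(5) 'dcabc': from fail(4)=13 chase 'c': 13→0 ⇒ 7;  out=∅∪out(7)=∅
  fail(11) 'cbabd': from fail(10)=15 chase 'd': 15 ⇒ 16;  out=∅∪out(16)=∅
  fail(17) 'babda': from fail(16)=1 chase 'a': 1→0 ⇒ 0;  out={3}∪out(0)={3}
  fail(6) 'dcabcb': from fail(5)=7 chase 'b': 7 ⇒ 8;  out={0}∪out(8)={0}
  fail(12) 'cbabda': from fail(11)=16 chase 'a': 16 ⇒ 17;  out={1}∪out(17)={1,3}

Run:
[0] read 'c'  n0⇒n7
[1] read 'b'  n7⇒n8
[2] read 'c'  n8⇒n7 (via fail)
[3] read 'b'  n7⇒n8
[4] read 'a'  n8⇒n9
[5] read 'b'  n9⇒n10  → match P2@[3:5]
[6] read 'd'  n10⇒n11
[7] read 'a'  n11⇒n12  → match P1@[2:7],P3@[3:7]
[8] read 'c'  n12⇒n7 (via fail)
[9] read 'a'  n7⇒n0 (via fail)
[10] read 'b'  n0⇒n13
[11] read 'b'  n13⇒n13 (via fail)
[12] read 'a'  n13⇒n14
[13] read 'b'  n14⇒n15  → match P2@[11:13]
[14] read 'd'  n15⇒n16
[15] read 'a'  n16⇒n17  → match P3@[11:15]
[16] read 'c'  n17⇒n7 (via fail)
[17] read 'c'  n7⇒n7 (via fail)
[18] read 'b'  n7⇒n8
[19] read 'a'  n8⇒n9
[20] read 'b'  n9⇒n10  → match P2@[18:20]
[21] read 'd'  n10⇒n11
[22] read 'a'  n11⇒n12  → match P1@[17:22],P3@[18:22]
[23] read 'd'  n12⇒n1 (via fail)
[24] read 'c'  n1⇒n2
[25] read 'a'  n2⇒n3
[26] read 'b'  n3⇒n4
[27] read 'c'  n4⇒n5
[28] read 'b'  n5⇒n6  → match P0@[23:28]
[29] read 'b'  n6⇒n13 (via fail)
[30] read 'd'  n13⇒n1 (via fail)
[31] read 'a'  n1⇒n0 (via fail)
[32] read 'c'  n0⇒n7
[33] read 'a'  n7⇒n0 (via fail)
[34] read 'b'  n0⇒n13
[35] read 'a'  n13⇒n14
[36] read 'b'  n14⇒n15  → match P2@[34:36]
[37] read 'd'  n15⇒n16
[38] read 'a'  n16⇒n17  → match P3@[34:38]
[39] read 'd'  n17⇒n1 (via fail)
[40] read 'c'  n1⇒n2
[41] read 'a'  n2⇒n3
[42] read 'b'  n3⇒n4
[43] read 'c'  n4⇒n5
[44] read 'b'  n5⇒n6  → match P0@[39:44]
[45] read 'b'  n6⇒n13 (via fail)
[46] read 'c'  n13⇒n7 (via fail)
[47] read 'b'  n7⇒n8
[48] read 'a'  n8⇒n9
[49] read 'b'  n9⇒n10  → match P2@[47:49]
[50] read 'd'  n10⇒n11

All matches (sorted): [[5,2],[7,1],[7,3],[13,2],[15,3],[20,2],[22,1],[22,3],[28,0],[36,2],[38,3],[44,0],[49,2]]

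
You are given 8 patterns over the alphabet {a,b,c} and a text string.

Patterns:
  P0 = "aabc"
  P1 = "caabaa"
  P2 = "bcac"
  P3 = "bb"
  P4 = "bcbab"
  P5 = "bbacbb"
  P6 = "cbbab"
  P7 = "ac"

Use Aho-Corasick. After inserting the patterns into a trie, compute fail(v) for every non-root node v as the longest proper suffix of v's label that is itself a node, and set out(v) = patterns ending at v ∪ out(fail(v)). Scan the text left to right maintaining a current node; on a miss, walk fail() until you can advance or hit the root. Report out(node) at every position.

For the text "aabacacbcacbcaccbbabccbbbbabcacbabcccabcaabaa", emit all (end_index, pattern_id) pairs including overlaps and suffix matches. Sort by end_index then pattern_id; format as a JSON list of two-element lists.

Build:
Trie nodes:
  0='ε' goto a→1 b→11 c→5
  1='a' goto a→2 c→27
  2='aa' goto b→3
  3='aab' goto c→4
  4='aabc' goto ·  ←P0
  5='c' goto a→6 b→23
  6='ca' goto a→7
  7='caa' goto b→8
  8='caab' goto a→9
  9='caaba' goto a→10
  10='caabaa' goto ·  ←P1
  11='b' goto b→15 c→12
  12='bc' goto a→13 b→16
  13='bca' goto c→14
  14='bcac' goto ·  ←P2
  15='bb' goto a→19  ←P3
  16='bcb' goto a→17
  17='bcba' goto b→18
  18='bcbab' goto ·  ←P4
  19='bba' goto c→20
  20='bbac' goto b→21
  21='bbacb' goto b→22
  22='bbacbb' goto ·  ←P5
  23='cb' goto b→24
  24='cbb' goto a→25
  25='cbba' goto b→26
  26='cbbab' goto ·  ←P6
  27='ac' goto ·  ←P7

Failure links (BFS by depth):
  n1('a'): parent n0 fail=0; on 'a' 0 → fail=0;  out ∅∪∅=∅
  n5('c'): parent n0 fail=0; on 'c' 0 → fail=0;  out ∅∪∅=∅
  n11('b'): parent n0 fail=0; on 'b' 0 → fail=0;  out ∅∪∅=∅
  n2('aa'): parent n1 fail=0; on 'a' 0 → fail=1;  out ∅∪∅=∅
  n6('ca'): parent n5 fail=0; on 'a' 0 → fail=1;  out ∅∪∅=∅
  n12('bc'): parent n11 fail=0; on 'c' 0 → fail=5;  out ∅∪∅=∅
  n15('bb'): parent n11 fail=0; on 'b' 0 → fail=11;  out {3}∪∅={3}
  n23('cb'): parent n5 fail=0; on 'b' 0 → fail=11;  out ∅∪∅=∅
  n27('ac'): parent n1 fail=0; on 'c' 0 → fail=5;  out {7}∪∅={7}
  n3('aab'): parent n2 fail=1; on 'b' 1→0 → fail=11;  out ∅∪∅=∅
  n7('caa'): parent n6 fail=1; on 'a' 1 → fail=2;  out ∅∪∅=∅
  n13('bca'): parent n12 fail=5; on 'a' 5 → fail=6;  out ∅∪∅=∅
  n16('bcb'): parent n12 fail=5; on 'b' 5 → fail=23;  out ∅∪∅=∅
  n19('bba'): parent n15 fail=11; on 'a' 11→0 → fail=1;  out ∅∪∅=∅
  n24('cbb'): parent n23 fail=11; on 'b' 11 → fail=15;  out ∅∪{3}={3}
  n4('aabc'): parent n3 fail=11; on 'c' 11 → fail=12;  out {0}∪∅={0}
  n8('caab'): parent n7 fail=2; on 'b' 2 → fail=3;  out ∅∪∅=∅
  n14('bcac'): parent n13 fail=6; on 'c' 6→1 → fail=27;  out {2}∪{7}={2,7}
  n17('bcba'): parent n16 fail=23; on 'a' 23→11→0 → fail=1;  out ∅∪∅=∅
  n20('bbac'): parent n19 fail=1; on 'c' 1 → fail=27;  out ∅∪{7}={7}
  n25('cbba'): parent n24 fail=15; on 'a' 15 → fail=19;  out ∅∪∅=∅
  n9('caaba'): parent n8 fail=3; on 'a' 3→11→0 → fail=1;  out ∅∪∅=∅
  n18('bcbab'): parent n17 fail=1; on 'b' 1→0 → fail=11;  out {4}∪∅={4}
  n21('bbacb'): parent n20 fail=27; on 'b' 27→5 → fail=23;  out ∅∪∅=∅
  n26('cbbab'): parent n25 fail=19; on 'b' 19→1→0 → fail=11;  out {6}∪∅={6}
  n10('caabaa'): parent n9 fail=1; on 'a' 1 → fail=2;  out {1}∪∅={1}
  n22('bbacbb'): parent n21 fail=23; on 'b' 23 → fail=24;  out {5}∪{3}={3,5}

Run:
i=0 'a': node 0→1
i=1 'a': node 1→2
i=2 'b': node 2→3
i=3 'a': node 3→1 (via fail)
i=4 'c': node 1→27  ** P7@[3:4]
i=5 'a': node 27→6 (via fail)
i=6 'c': node 6→27 (via fail)  ** P7@[5:6]
i=7 'b': node 27→23 (via fail)
i=8 'c': node 23→12 (via fail)
i=9 'a': node 12→13
i=10 'c': node 13→14  ** P2@[7:10],P7@[9:10]
i=11 'b': node 14→23 (via fail)
i=12 'c': node 23→12 (via fail)
i=13 'a': node 12→13
i=14 'c': node 13→14  ** P2@[11:14],P7@[13:14]
i=15 'c': node 14→5 (via fail)
i=16 'b': node 5→23
i=17 'b': node 23→24  ** P3@[16:17]
i=18 'a': node 24→25
i=19 'b': node 25→26  ** P6@[15:19]
i=20 'c': node 26→12 (via fail)
i=21 'c': node 12→5 (via fail)
i=22 'b': node 5→23
i=23 'b': node 23→24  ** P3@[22:23]
i=24 'b': node 24→15 (via fail)  ** P3@[23:24]
i=25 'b': node 15→15 (via fail)  ** P3@[24:25]
i=26 'a': node 15→19
i=27 'b': node 19→11 (via fail)
i=28 'c': node 11→12
i=29 'a': node 12→13
i=30 'c': node 13→14  ** P2@[27:30],P7@[29:30]
i=31 'b': node 14→23 (via fail)
i=32 'a': node 23→1 (via fail)
i=33 'b': node 1→11 (via fail)
i=34 'c': node 11→12
i=35 'c': node 12→5 (via fail)
i=36 'c': node 5→5 (via fail)
i=37 'a': node 5→6
i=38 'b': node 6→11 (via fail)
i=39 'c': node 11→12
i=40 'a': node 12→13
i=41 'a': node 13→7 (via fail)
i=42 'b': node 7→8
i=43 'a': node 8→9
i=44 'a': node 9→10  ** P1@[39:44]

Result: [[4,7],[6,7],[10,2],[10,7],[14,2],[14,7],[17,3],[19,6],[23,3],[24,3],[25,3],[30,2],[30,7],[44,1]]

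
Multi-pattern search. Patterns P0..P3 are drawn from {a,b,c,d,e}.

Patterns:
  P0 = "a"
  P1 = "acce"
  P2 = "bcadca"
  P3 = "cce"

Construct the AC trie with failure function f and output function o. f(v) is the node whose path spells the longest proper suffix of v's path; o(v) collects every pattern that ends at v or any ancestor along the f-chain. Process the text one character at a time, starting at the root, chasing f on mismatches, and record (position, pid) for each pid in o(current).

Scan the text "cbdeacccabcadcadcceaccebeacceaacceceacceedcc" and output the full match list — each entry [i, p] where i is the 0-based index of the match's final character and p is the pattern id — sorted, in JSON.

Construct AC machine:
Trie nodes:
  0='ε' goto a→1 b→5 c→11
  1='a' goto c→2  ←P0
  2='ac' goto c→3
  3='acc' goto e→4
  4='acce' goto ·  ←P1
  5='b' goto c→6
  6='bc' goto a→7
  7='bca' goto d→8
  8='bcad' goto c→9
  9='bcadc' goto a→10
  10='bcadca' goto ·  ←P2
  11='c' goto c→12
  12='cc' goto e→13
  13='cce' goto ·  ←P3

BFS fail/out derivation:
  n1('a'): parent n0 fail=0; on 'a' 0 → fail=0;  out {0}∪∅={0}
  n5('b'): parent n0 fail=0; on 'b' 0 → fail=0;  out ∅∪∅=∅
  n11('c'): parent n0 fail=0; on 'c' 0 → fail=0;  out ∅∪∅=∅
  n2('ac'): parent n1 fail=0; on 'c' 0 → fail=11;  out ∅∪∅=∅
  n6('bc'): parent n5 fail=0; on 'c' 0 → fail=11;  out ∅∪∅=∅
  n12('cc'): parent n11 fail=0; on 'c' 0 → fail=11;  out ∅∪∅=∅
  n3('acc'): parent n2 fail=11; on 'c' 11 → fail=12;  out ∅∪∅=∅
  n7('bca'): parent n6 fail=11; on 'a' 11→0 → fail=1;  out ∅∪{0}={0}
  n13('cce'): parent n12 fail=11; on 'e' 11→0 → fail=0;  out {3}∪∅={3}
  n4('acce'): parent n3 fail=12; on 'e' 12 → fail=13;  out {1}∪{3}={1,3}
  n8('bcad'): parent n7 fail=1; on 'd' 1→0 → fail=0;  out ∅∪∅=∅
  n9('bcadc'): parent n8 fail=0; on 'c' 0 → fail=11;  out ∅∪∅=∅
  n10('bcadca'): parent n9 fail=11; on 'a' 11→0 → fail=1;  out {2}∪{0}={0,2}

Run:
pos 0 'c': at 11
pos 1 'b': at 5 ·f
pos 2 'd': at 0 ·f
pos 3 'e': at 0
pos 4 'a': at 1  ** P0@[4:4]
pos 5 'c': at 2
pos 6 'c': at 3
pos 7 'c': at 12 ·f
pos 8 'a': at 1 ·f  ** P0@[8:8]
pos 9 'b': at 5 ·f
pos 10 'c': at 6
pos 11 'a': at 7  ** P0@[11:11]
pos 12 'd': at 8
pos 13 'c': at 9
pos 14 'a': at 10  ** P0@[14:14],P2@[9:14]
pos 15 'd': at 0 ·f
pos 16 'c': at 11
pos 17 'c': at 12
pos 18 'e': at 13  ** P3@[16:18]
pos 19 'a': at 1 ·f  ** P0@[19:19]
pos 20 'c': at 2
pos 21 'c': at 3
pos 22 'e': at 4  ** P1@[19:22],P3@[20:22]
pos 23 'b': at 5 ·f
pos 24 'e': at 0 ·f
pos 25 'a': at 1  ** P0@[25:25]
pos 26 'c': at 2
pos 27 'c': at 3
pos 28 'e': at 4  ** P1@[25:28],P3@[26:28]
pos 29 'a': at 1 ·f  ** P0@[29:29]
pos 30 'a': at 1 ·f  ** P0@[30:30]
pos 31 'c': at 2
pos 32 'c': at 3
pos 33 'e': at 4  ** P1@[30:33],P3@[31:33]
pos 34 'c': at 11 ·f
pos 35 'e': at 0 ·f
pos 36 'a': at 1  ** P0@[36:36]
pos 37 'c': at 2
pos 38 'c': at 3
pos 39 'e': at 4  ** P1@[36:39],P3@[37:39]
pos 40 'e': at 0 ·f
pos 41 'd': at 0
pos 42 'c': at 11
pos 43 'c': at 12

Result: [[4,0],[8,0],[11,0],[14,0],[14,2],[18,3],[19,0],[22,1],[22,3],[25,0],[28,1],[28,3],[29,0],[30,0],[33,1],[33,3],[36,0],[39,1],[39,3]]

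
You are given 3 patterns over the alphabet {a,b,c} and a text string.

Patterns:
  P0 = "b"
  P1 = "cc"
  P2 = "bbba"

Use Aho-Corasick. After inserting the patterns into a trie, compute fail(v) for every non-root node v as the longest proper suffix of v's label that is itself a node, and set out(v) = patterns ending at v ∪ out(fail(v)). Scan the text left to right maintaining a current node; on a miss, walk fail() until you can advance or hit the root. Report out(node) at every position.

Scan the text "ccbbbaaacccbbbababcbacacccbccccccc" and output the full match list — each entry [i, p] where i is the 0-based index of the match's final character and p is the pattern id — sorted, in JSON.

Construct AC machine:
Trie (insert patterns):
  0='ε' goto b→1 c→2
  1='b' goto b→4  [P0 ends]
  2='c' goto c→3
  3='cc' goto ·  [P1 ends]
  4='bb' goto b→5
  5='bbb' goto a→6
  6='bbba' goto ·  [P2 ends]

BFS fail/out derivation:
  fail(1) 'b': from fail(0)=0 chase 'b': 0 ⇒ 0;  out={0}∪out(0)={0}
  fail(2) 'c': from fail(0)=0 chase 'c': 0 ⇒ 0;  out=∅∪out(0)=∅
  fail(3) 'cc': from fail(2)=0 chase 'c': 0 ⇒ 2;  out={1}∪out(2)={1}
  fail(4) 'bb': from fail(1)=0 chase 'b': 0 ⇒ 1;  out=∅∪out(1)={0}
  fail(5) 'bbb': from fail(4)=1 chase 'b': 1 ⇒ 4;  out=∅∪out(4)={0}
  fail(6) 'bbba': from fail(5)=4 chase 'a': 4→1→0 ⇒ 0;  out={2}∪out(0)={2}

Run:
[0] read 'c'  n0⇒n2
[1] read 'c'  n2⇒n3  ** P1@[0:1]
[2] read 'b'  n3⇒n1 (fail-walked)  ** P0@[2:2]
[3] read 'b'  n1⇒n4  ** P0@[3:3]
[4] read 'b'  n4⇒n5  ** P0@[4:4]
[5] read 'a'  n5⇒n6  ** P2@[2:5]
[6] read 'a'  n6⇒n0 (fail-walked)
[7] read 'a'  n0⇒n0
[8] read 'c'  n0⇒n2
[9] read 'c'  n2⇒n3  ** P1@[8:9]
[10] read 'c'  n3⇒n3 (fail-walked)  ** P1@[9:10]
[11] read 'b'  n3⇒n1 (fail-walked)  ** P0@[11:11]
[12] read 'b'  n1⇒n4  ** P0@[12:12]
[13] read 'b'  n4⇒n5  ** P0@[13:13]
[14] read 'a'  n5⇒n6  ** P2@[11:14]
[15] read 'b'  n6⇒n1 (fail-walked)  ** P0@[15:15]
[16] read 'a'  n1⇒n0 (fail-walked)
[17] read 'b'  n0⇒n1  ** P0@[17:17]
[18] read 'c'  n1⇒n2 (fail-walked)
[19] read 'b'  n2⇒n1 (fail-walked)  ** P0@[19:19]
[20] read 'a'  n1⇒n0 (fail-walked)
[21] read 'c'  n0⇒n2
[22] read 'a'  n2⇒n0 (fail-walked)
[23] read 'c'  n0⇒n2
[24] read 'c'  n2⇒n3  ** P1@[23:24]
[25] read 'c'  n3⇒n3 (fail-walked)  ** P1@[24:25]
[26] read 'b'  n3⇒n1 (fail-walked)  ** P0@[26:26]
[27] read 'c'  n1⇒n2 (fail-walked)
[28] read 'c'  n2⇒n3  ** P1@[27:28]
[29] read 'c'  n3⇒n3 (fail-walked)  ** P1@[28:29]
[30] read 'c'  n3⇒n3 (fail-walked)  ** P1@[29:30]
[31] read 'c'  n3⇒n3 (fail-walked)  ** P1@[30:31]
[32] read 'c'  n3⇒n3 (fail-walked)  ** P1@[31:32]
[33] read 'c'  n3⇒n3 (fail-walked)  ** P1@[32:33]

All matches (sorted): [[1,1],[2,0],[3,0],[4,0],[5,2],[9,1],[10,1],[11,0],[12,0],[13,0],[14,2],[15,0],[17,0],[19,0],[24,1],[25,1],[26,0],[28,1],[29,1],[30,1],[31,1],[32,1],[33,1]]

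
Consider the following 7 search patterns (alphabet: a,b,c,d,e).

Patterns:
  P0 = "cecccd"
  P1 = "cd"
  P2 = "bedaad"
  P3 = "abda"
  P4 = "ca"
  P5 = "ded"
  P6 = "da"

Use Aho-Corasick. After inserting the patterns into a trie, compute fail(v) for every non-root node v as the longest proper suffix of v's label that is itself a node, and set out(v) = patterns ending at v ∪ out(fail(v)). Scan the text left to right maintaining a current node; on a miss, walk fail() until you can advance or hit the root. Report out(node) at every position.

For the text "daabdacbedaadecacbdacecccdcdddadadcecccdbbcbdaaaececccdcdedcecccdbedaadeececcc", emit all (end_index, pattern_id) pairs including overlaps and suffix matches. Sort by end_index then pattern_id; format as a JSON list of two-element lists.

Build automaton:
Trie nodes:
  0='ε' goto a→14 b→8 c→1 d→19
  1='c' goto a→18 d→7 e→2
  2='ce' goto c→3
  3='cec' goto c→4
  4='cecc' goto c→5
  5='ceccc' goto d→6
  6='cecccd' goto ·  ←P0
  7='cd' goto ·  ←P1
  8='b' goto e→9
  9='be' goto d→10
  10='bed' goto a→11
  11='beda' goto a→12
  12='bedaa' goto d→13
  13='bedaad' goto ·  ←P2
  14='a' goto b→15
  15='ab' goto d→16
  16='abd' goto a→17
  17='abda' goto ·  ←P3
  18='ca' goto ·  ←P4
  19='d' goto a→22 e→20
  20='de' goto d→21
  21='ded' goto ·  ←P5
  22='da' goto ·  ←P6

Failure links (BFS by depth):
  n1('c'): parent n0 fail=0; on 'c' 0 → fail=0;  out ∅∪∅=∅
  n8('b'): parent n0 fail=0; on 'b' 0 → fail=0;  out ∅∪∅=∅
  n14('a'): parent n0 fail=0; on 'a' 0 → fail=0;  out ∅∪∅=∅
  n19('d'): parent n0 fail=0; on 'd' 0 → fail=0;  out ∅∪∅=∅
  n2('ce'): parent n1 fail=0; on 'e' 0 → fail=0;  out ∅∪∅=∅
  n7('cd'): parent n1 fail=0; on 'd' 0 → fail=19;  out {1}∪∅={1}
  n9('be'): parent n8 fail=0; on 'e' 0 → fail=0;  out ∅∪∅=∅
  n15('ab'): parent n14 fail=0; on 'b' 0 → fail=8;  out ∅∪∅=∅
  n18('ca'): parent n1 fail=0; on 'a' 0 → fail=14;  out {4}∪∅={4}
  n20('de'): parent n19 fail=0; on 'e' 0 → fail=0;  out ∅∪∅=∅
  n22('da'): parent n19 fail=0; on 'a' 0 → fail=14;  out {6}∪∅={6}
  n3('cec'): parent n2 fail=0; on 'c' 0 → fail=1;  out ∅∪∅=∅
  n10('bed'): parent n9 fail=0; on 'd' 0 → fail=19;  out ∅∪∅=∅
  n16('abd'): parent n15 fail=8; on 'd' 8→0 → fail=19;  out ∅∪∅=∅
  n21('ded'): parent n20 fail=0; on 'd' 0 → fail=19;  out {5}∪∅={5}
  n4('cecc'): parent n3 fail=1; on 'c' 1→0 → fail=1;  out ∅∪∅=∅
  n11('beda'): parent n10 fail=19; on 'a' 19 → fail=22;  out ∅∪{6}={6}
  n17('abda'): parent n16 fail=19; on 'a' 19 → fail=22;  out {3}∪{6}={3,6}
  n5('ceccc'): parent n4 fail=1; on 'c' 1→0 → fail=1;  out ∅∪∅=∅
  n12('bedaa'): parent n11 fail=22; on 'a' 22→14→0 → fail=14;  out ∅∪∅=∅
  n6('cecccd'): parent n5 fail=1; on 'd' 1 → fail=7;  out {0}∪{1}={0,1}
  n13('bedaad'): parent n12 fail=14; on 'd' 14→0 → fail=19;  out {2}∪∅={2}

Run:
pos 0 'd': at 19
pos 1 'a': at 22  → match P6@[0:1]
pos 2 'a': at 14 (via fail)
pos 3 'b': at 15
pos 4 'd': at 16
pos 5 'a': at 17  → match P3@[2:5],P6@[4:5]
pos 6 'c': at 1 (via fail)
pos 7 'b': at 8 (via fail)
pos 8 'e': at 9
pos 9 'd': at 10
pos 10 'a': at 11  → match P6@[9:10]
pos 11 'a': at 12
pos 12 'd': at 13  → match P2@[7:12]
pos 13 'e': at 20 (via fail)
pos 14 'c': at 1 (via fail)
pos 15 'a': at 18  → match P4@[14:15]
pos 16 'c': at 1 (via fail)
pos 17 'b': at 8 (via fail)
pos 18 'd': at 19 (via fail)
pos 19 'a': at 22  → match P6@[18:19]
pos 20 'c': at 1 (via fail)
pos 21 'e': at 2
pos 22 'c': at 3
pos 23 'c': at 4
pos 24 'c': at 5
pos 25 'd': at 6  → match P0@[20:25],P1@[24:25]
pos 26 'c': at 1 (via fail)
pos 27 'd': at 7  → match P1@[26:27]
pos 28 'd': at 19 (via fail)
pos 29 'd': at 19 (via fail)
pos 30 'a': at 22  → match P6@[29:30]
pos 31 'd': at 19 (via fail)
pos 32 'a': at 22  → match P6@[31:32]
pos 33 'd': at 19 (via fail)
pos 34 'c': at 1 (via fail)
pos 35 'e': at 2
pos 36 'c': at 3
pos 37 'c': at 4
pos 38 'c': at 5
pos 39 'd': at 6  → match P0@[34:39],P1@[38:39]
pos 40 'b': at 8 (via fail)
pos 41 'b': at 8 (via fail)
pos 42 'c': at 1 (via fail)
pos 43 'b': at 8 (via fail)
pos 44 'd': at 19 (via fail)
pos 45 'a': at 22  → match P6@[44:45]
pos 46 'a': at 14 (via fail)
pos 47 'a': at 14 (via fail)
pos 48 'e': at 0 (via fail)
pos 49 'c': at 1
pos 50 'e': at 2
pos 51 'c': at 3
pos 52 'c': at 4
pos 53 'c': at 5
pos 54 'd': at 6  → match P0@[49:54],P1@[53:54]
pos 55 'c': at 1 (via fail)
pos 56 'd': at 7  → match P1@[55:56]
pos 57 'e': at 20 (via fail)
pos 58 'd': at 21  → match P5@[56:58]
pos 59 'c': at 1 (via fail)
pos 60 'e': at 2
pos 61 'c': at 3
pos 62 'c': at 4
pos 63 'c': at 5
pos 64 'd': at 6  → match P0@[59:64],P1@[63:64]
pos 65 'b': at 8 (via fail)
pos 66 'e': at 9
pos 67 'd': at 10
pos 68 'a': at 11  → match P6@[67:68]
pos 69 'a': at 12
pos 70 'd': at 13  → match P2@[65:70]
pos 71 'e': at 20 (via fail)
pos 72 'e': at 0 (via fail)
pos 73 'c': at 1
pos 74 'e': at 2
pos 75 'c': at 3
pos 76 'c': at 4
pos 77 'c': at 5

Matches: [[1,6],[5,3],[5,6],[10,6],[12,2],[15,4],[19,6],[25,0],[25,1],[27,1],[30,6],[32,6],[39,0],[39,1],[45,6],[54,0],[54,1],[56,1],[58,5],[64,0],[64,1],[68,6],[70,2]]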